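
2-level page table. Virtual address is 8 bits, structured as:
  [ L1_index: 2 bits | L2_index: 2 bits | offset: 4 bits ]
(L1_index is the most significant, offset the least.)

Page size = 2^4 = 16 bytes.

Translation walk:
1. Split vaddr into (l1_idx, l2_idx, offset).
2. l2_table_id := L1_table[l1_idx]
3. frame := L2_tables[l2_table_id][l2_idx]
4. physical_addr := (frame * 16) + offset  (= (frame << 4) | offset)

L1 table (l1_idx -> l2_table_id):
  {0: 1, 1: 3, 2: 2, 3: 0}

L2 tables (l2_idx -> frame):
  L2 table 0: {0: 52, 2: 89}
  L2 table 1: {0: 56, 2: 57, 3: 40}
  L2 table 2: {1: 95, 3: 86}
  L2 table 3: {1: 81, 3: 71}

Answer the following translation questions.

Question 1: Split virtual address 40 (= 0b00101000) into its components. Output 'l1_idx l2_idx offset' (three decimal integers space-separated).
vaddr = 40 = 0b00101000
  top 2 bits -> l1_idx = 0
  next 2 bits -> l2_idx = 2
  bottom 4 bits -> offset = 8

Answer: 0 2 8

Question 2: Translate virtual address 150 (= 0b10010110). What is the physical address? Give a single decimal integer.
Answer: 1526

Derivation:
vaddr = 150 = 0b10010110
Split: l1_idx=2, l2_idx=1, offset=6
L1[2] = 2
L2[2][1] = 95
paddr = 95 * 16 + 6 = 1526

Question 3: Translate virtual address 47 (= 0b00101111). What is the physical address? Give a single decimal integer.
vaddr = 47 = 0b00101111
Split: l1_idx=0, l2_idx=2, offset=15
L1[0] = 1
L2[1][2] = 57
paddr = 57 * 16 + 15 = 927

Answer: 927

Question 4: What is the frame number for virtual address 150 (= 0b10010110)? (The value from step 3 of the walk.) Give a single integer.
vaddr = 150: l1_idx=2, l2_idx=1
L1[2] = 2; L2[2][1] = 95

Answer: 95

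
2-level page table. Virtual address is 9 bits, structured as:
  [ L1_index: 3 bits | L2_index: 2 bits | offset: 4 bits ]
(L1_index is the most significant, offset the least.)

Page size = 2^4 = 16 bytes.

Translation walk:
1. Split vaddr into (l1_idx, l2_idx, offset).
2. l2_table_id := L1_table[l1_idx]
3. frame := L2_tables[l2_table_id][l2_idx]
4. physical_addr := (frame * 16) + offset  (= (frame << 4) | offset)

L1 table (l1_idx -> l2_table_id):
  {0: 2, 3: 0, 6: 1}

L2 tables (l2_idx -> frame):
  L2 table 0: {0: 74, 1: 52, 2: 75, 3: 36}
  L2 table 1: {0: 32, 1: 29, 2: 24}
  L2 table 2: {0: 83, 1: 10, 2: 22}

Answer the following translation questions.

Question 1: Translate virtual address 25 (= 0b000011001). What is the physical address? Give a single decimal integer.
Answer: 169

Derivation:
vaddr = 25 = 0b000011001
Split: l1_idx=0, l2_idx=1, offset=9
L1[0] = 2
L2[2][1] = 10
paddr = 10 * 16 + 9 = 169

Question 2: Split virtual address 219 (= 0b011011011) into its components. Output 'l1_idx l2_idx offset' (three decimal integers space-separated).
vaddr = 219 = 0b011011011
  top 3 bits -> l1_idx = 3
  next 2 bits -> l2_idx = 1
  bottom 4 bits -> offset = 11

Answer: 3 1 11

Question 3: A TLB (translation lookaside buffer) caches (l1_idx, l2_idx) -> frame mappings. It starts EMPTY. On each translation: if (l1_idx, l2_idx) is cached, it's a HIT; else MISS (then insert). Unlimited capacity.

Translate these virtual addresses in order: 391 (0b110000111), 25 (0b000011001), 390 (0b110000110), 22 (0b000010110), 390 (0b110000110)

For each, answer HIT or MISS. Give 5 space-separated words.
vaddr=391: (6,0) not in TLB -> MISS, insert
vaddr=25: (0,1) not in TLB -> MISS, insert
vaddr=390: (6,0) in TLB -> HIT
vaddr=22: (0,1) in TLB -> HIT
vaddr=390: (6,0) in TLB -> HIT

Answer: MISS MISS HIT HIT HIT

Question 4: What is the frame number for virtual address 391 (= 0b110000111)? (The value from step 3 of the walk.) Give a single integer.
vaddr = 391: l1_idx=6, l2_idx=0
L1[6] = 1; L2[1][0] = 32

Answer: 32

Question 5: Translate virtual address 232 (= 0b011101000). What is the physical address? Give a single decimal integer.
vaddr = 232 = 0b011101000
Split: l1_idx=3, l2_idx=2, offset=8
L1[3] = 0
L2[0][2] = 75
paddr = 75 * 16 + 8 = 1208

Answer: 1208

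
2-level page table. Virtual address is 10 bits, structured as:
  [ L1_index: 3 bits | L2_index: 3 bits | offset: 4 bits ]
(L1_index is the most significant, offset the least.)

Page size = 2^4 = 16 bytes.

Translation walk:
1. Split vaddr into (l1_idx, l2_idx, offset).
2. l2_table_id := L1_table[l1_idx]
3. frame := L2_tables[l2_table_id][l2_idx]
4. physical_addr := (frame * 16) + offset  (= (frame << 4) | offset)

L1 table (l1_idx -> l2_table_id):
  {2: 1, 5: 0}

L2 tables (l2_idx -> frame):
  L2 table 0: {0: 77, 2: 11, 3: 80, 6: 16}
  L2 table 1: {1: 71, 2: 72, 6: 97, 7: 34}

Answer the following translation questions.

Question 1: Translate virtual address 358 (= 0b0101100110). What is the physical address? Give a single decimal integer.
Answer: 1558

Derivation:
vaddr = 358 = 0b0101100110
Split: l1_idx=2, l2_idx=6, offset=6
L1[2] = 1
L2[1][6] = 97
paddr = 97 * 16 + 6 = 1558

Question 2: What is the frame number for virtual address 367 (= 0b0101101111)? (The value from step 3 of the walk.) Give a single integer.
Answer: 97

Derivation:
vaddr = 367: l1_idx=2, l2_idx=6
L1[2] = 1; L2[1][6] = 97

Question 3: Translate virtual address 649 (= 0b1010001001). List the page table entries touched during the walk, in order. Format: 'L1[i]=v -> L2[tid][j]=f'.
Answer: L1[5]=0 -> L2[0][0]=77

Derivation:
vaddr = 649 = 0b1010001001
Split: l1_idx=5, l2_idx=0, offset=9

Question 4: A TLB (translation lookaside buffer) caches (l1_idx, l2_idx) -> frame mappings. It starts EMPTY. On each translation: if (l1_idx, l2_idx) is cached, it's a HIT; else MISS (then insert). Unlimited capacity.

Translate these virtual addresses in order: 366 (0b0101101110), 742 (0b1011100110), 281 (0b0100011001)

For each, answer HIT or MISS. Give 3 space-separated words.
Answer: MISS MISS MISS

Derivation:
vaddr=366: (2,6) not in TLB -> MISS, insert
vaddr=742: (5,6) not in TLB -> MISS, insert
vaddr=281: (2,1) not in TLB -> MISS, insert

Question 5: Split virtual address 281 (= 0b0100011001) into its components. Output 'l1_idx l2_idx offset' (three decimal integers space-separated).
Answer: 2 1 9

Derivation:
vaddr = 281 = 0b0100011001
  top 3 bits -> l1_idx = 2
  next 3 bits -> l2_idx = 1
  bottom 4 bits -> offset = 9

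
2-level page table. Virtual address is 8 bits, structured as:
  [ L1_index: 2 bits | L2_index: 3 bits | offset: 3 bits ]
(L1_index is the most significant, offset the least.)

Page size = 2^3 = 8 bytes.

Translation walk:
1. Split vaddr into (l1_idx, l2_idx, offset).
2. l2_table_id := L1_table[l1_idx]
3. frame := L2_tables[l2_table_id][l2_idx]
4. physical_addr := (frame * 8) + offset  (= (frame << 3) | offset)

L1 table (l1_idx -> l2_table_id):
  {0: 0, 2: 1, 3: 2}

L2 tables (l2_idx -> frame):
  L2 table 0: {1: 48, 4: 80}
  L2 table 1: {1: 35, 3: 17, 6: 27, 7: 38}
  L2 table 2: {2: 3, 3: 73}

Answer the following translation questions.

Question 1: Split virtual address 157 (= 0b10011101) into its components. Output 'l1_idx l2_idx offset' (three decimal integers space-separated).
Answer: 2 3 5

Derivation:
vaddr = 157 = 0b10011101
  top 2 bits -> l1_idx = 2
  next 3 bits -> l2_idx = 3
  bottom 3 bits -> offset = 5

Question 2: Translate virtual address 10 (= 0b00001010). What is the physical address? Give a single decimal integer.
vaddr = 10 = 0b00001010
Split: l1_idx=0, l2_idx=1, offset=2
L1[0] = 0
L2[0][1] = 48
paddr = 48 * 8 + 2 = 386

Answer: 386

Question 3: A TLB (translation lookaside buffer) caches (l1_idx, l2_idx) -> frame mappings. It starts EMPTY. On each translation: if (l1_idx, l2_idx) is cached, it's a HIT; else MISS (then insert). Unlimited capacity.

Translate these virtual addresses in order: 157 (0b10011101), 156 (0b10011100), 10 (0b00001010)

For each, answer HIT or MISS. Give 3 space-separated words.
vaddr=157: (2,3) not in TLB -> MISS, insert
vaddr=156: (2,3) in TLB -> HIT
vaddr=10: (0,1) not in TLB -> MISS, insert

Answer: MISS HIT MISS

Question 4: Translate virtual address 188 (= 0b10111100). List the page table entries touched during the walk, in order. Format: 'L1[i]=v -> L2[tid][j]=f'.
vaddr = 188 = 0b10111100
Split: l1_idx=2, l2_idx=7, offset=4

Answer: L1[2]=1 -> L2[1][7]=38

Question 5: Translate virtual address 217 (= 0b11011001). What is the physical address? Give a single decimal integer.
Answer: 585

Derivation:
vaddr = 217 = 0b11011001
Split: l1_idx=3, l2_idx=3, offset=1
L1[3] = 2
L2[2][3] = 73
paddr = 73 * 8 + 1 = 585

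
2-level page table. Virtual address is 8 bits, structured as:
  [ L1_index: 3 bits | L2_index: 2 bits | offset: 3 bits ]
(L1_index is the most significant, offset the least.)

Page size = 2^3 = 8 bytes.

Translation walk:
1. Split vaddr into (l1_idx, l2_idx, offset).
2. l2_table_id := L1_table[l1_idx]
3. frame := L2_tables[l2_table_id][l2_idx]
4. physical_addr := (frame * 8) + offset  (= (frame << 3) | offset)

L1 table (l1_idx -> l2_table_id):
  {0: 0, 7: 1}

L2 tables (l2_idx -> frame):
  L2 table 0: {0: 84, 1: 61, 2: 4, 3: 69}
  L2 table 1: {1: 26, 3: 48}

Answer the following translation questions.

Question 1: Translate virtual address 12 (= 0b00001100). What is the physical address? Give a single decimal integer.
vaddr = 12 = 0b00001100
Split: l1_idx=0, l2_idx=1, offset=4
L1[0] = 0
L2[0][1] = 61
paddr = 61 * 8 + 4 = 492

Answer: 492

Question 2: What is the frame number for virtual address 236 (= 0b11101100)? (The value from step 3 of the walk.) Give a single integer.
Answer: 26

Derivation:
vaddr = 236: l1_idx=7, l2_idx=1
L1[7] = 1; L2[1][1] = 26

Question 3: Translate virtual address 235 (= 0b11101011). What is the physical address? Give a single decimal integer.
Answer: 211

Derivation:
vaddr = 235 = 0b11101011
Split: l1_idx=7, l2_idx=1, offset=3
L1[7] = 1
L2[1][1] = 26
paddr = 26 * 8 + 3 = 211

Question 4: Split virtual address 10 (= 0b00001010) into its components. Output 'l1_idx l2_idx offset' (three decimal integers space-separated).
vaddr = 10 = 0b00001010
  top 3 bits -> l1_idx = 0
  next 2 bits -> l2_idx = 1
  bottom 3 bits -> offset = 2

Answer: 0 1 2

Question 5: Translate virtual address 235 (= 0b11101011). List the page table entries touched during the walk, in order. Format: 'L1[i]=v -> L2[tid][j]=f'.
Answer: L1[7]=1 -> L2[1][1]=26

Derivation:
vaddr = 235 = 0b11101011
Split: l1_idx=7, l2_idx=1, offset=3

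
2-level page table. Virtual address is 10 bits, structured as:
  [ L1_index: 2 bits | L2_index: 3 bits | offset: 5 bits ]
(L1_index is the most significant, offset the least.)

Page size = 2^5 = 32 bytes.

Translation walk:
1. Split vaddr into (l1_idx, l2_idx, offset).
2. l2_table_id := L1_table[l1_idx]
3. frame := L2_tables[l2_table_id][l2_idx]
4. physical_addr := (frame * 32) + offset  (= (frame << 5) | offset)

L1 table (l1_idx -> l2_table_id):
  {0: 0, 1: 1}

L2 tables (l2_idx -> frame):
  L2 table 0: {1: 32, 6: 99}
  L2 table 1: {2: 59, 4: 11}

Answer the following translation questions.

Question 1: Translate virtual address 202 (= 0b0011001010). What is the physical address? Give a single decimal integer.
Answer: 3178

Derivation:
vaddr = 202 = 0b0011001010
Split: l1_idx=0, l2_idx=6, offset=10
L1[0] = 0
L2[0][6] = 99
paddr = 99 * 32 + 10 = 3178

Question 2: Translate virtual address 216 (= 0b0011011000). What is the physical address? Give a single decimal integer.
Answer: 3192

Derivation:
vaddr = 216 = 0b0011011000
Split: l1_idx=0, l2_idx=6, offset=24
L1[0] = 0
L2[0][6] = 99
paddr = 99 * 32 + 24 = 3192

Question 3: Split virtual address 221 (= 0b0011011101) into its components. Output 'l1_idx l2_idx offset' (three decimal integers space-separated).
Answer: 0 6 29

Derivation:
vaddr = 221 = 0b0011011101
  top 2 bits -> l1_idx = 0
  next 3 bits -> l2_idx = 6
  bottom 5 bits -> offset = 29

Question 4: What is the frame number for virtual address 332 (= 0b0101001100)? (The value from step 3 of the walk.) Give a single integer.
Answer: 59

Derivation:
vaddr = 332: l1_idx=1, l2_idx=2
L1[1] = 1; L2[1][2] = 59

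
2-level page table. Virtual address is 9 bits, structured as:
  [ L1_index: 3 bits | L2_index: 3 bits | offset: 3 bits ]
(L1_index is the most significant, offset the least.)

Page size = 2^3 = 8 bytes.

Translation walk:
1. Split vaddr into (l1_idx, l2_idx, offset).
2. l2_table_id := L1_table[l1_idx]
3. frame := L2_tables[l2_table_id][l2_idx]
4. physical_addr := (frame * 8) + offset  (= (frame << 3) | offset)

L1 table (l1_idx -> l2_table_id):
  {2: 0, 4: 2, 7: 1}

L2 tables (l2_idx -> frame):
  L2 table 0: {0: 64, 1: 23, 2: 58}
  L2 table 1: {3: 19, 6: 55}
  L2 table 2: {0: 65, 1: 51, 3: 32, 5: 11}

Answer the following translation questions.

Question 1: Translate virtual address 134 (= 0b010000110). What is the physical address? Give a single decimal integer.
vaddr = 134 = 0b010000110
Split: l1_idx=2, l2_idx=0, offset=6
L1[2] = 0
L2[0][0] = 64
paddr = 64 * 8 + 6 = 518

Answer: 518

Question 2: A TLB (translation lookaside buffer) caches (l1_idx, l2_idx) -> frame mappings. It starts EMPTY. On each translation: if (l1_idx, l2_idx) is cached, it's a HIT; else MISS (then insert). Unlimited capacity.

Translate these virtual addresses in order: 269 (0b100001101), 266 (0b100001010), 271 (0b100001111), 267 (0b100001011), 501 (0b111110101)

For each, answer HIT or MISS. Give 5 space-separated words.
Answer: MISS HIT HIT HIT MISS

Derivation:
vaddr=269: (4,1) not in TLB -> MISS, insert
vaddr=266: (4,1) in TLB -> HIT
vaddr=271: (4,1) in TLB -> HIT
vaddr=267: (4,1) in TLB -> HIT
vaddr=501: (7,6) not in TLB -> MISS, insert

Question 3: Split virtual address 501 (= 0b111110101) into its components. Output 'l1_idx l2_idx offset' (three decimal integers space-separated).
vaddr = 501 = 0b111110101
  top 3 bits -> l1_idx = 7
  next 3 bits -> l2_idx = 6
  bottom 3 bits -> offset = 5

Answer: 7 6 5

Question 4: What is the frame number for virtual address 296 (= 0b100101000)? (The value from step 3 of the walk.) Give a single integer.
vaddr = 296: l1_idx=4, l2_idx=5
L1[4] = 2; L2[2][5] = 11

Answer: 11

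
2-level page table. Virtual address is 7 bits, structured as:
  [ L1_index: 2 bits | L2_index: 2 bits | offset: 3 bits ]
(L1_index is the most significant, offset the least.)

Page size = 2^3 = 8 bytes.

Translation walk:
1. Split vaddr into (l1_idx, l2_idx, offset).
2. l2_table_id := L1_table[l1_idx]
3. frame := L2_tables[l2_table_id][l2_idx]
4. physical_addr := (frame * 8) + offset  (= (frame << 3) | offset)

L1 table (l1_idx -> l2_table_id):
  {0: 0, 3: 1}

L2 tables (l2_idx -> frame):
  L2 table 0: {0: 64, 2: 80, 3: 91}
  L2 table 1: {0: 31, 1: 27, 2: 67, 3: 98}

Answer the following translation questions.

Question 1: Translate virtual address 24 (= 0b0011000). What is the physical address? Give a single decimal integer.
vaddr = 24 = 0b0011000
Split: l1_idx=0, l2_idx=3, offset=0
L1[0] = 0
L2[0][3] = 91
paddr = 91 * 8 + 0 = 728

Answer: 728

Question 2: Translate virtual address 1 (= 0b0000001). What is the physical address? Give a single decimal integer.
Answer: 513

Derivation:
vaddr = 1 = 0b0000001
Split: l1_idx=0, l2_idx=0, offset=1
L1[0] = 0
L2[0][0] = 64
paddr = 64 * 8 + 1 = 513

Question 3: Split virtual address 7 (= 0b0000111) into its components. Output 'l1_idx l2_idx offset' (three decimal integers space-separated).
vaddr = 7 = 0b0000111
  top 2 bits -> l1_idx = 0
  next 2 bits -> l2_idx = 0
  bottom 3 bits -> offset = 7

Answer: 0 0 7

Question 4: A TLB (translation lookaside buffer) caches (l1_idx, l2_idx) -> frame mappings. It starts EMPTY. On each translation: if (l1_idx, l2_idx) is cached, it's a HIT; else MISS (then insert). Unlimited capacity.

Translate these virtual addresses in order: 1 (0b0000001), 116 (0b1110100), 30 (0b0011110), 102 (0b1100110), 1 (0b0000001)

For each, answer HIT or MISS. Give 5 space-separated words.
vaddr=1: (0,0) not in TLB -> MISS, insert
vaddr=116: (3,2) not in TLB -> MISS, insert
vaddr=30: (0,3) not in TLB -> MISS, insert
vaddr=102: (3,0) not in TLB -> MISS, insert
vaddr=1: (0,0) in TLB -> HIT

Answer: MISS MISS MISS MISS HIT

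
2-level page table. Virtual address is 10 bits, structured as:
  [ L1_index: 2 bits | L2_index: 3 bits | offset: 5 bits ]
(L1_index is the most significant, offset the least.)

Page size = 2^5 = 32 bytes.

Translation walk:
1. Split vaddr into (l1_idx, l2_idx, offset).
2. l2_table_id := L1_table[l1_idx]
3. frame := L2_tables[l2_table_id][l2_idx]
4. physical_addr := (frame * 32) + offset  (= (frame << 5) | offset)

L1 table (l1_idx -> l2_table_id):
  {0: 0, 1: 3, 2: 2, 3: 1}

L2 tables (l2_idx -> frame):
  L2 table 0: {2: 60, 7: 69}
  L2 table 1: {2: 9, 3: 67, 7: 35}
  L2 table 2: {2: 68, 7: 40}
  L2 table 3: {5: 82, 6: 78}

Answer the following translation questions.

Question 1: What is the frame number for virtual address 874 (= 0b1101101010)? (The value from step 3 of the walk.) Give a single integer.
Answer: 67

Derivation:
vaddr = 874: l1_idx=3, l2_idx=3
L1[3] = 1; L2[1][3] = 67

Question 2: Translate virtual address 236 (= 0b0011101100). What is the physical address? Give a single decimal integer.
Answer: 2220

Derivation:
vaddr = 236 = 0b0011101100
Split: l1_idx=0, l2_idx=7, offset=12
L1[0] = 0
L2[0][7] = 69
paddr = 69 * 32 + 12 = 2220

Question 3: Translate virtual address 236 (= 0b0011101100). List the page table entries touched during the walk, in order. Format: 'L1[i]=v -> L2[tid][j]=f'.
vaddr = 236 = 0b0011101100
Split: l1_idx=0, l2_idx=7, offset=12

Answer: L1[0]=0 -> L2[0][7]=69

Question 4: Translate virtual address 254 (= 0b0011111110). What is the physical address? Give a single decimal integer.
vaddr = 254 = 0b0011111110
Split: l1_idx=0, l2_idx=7, offset=30
L1[0] = 0
L2[0][7] = 69
paddr = 69 * 32 + 30 = 2238

Answer: 2238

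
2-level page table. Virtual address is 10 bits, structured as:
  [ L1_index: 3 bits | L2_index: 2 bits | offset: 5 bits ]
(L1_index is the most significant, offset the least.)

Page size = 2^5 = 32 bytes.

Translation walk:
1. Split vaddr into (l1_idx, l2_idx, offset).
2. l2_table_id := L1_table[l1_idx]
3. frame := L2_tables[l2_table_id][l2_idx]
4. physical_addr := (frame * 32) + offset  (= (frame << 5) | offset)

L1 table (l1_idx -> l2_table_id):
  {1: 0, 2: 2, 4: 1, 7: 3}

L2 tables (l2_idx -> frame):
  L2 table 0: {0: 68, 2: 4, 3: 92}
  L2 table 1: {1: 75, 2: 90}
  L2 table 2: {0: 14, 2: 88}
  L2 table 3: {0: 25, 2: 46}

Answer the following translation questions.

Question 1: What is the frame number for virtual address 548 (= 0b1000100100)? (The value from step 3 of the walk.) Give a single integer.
Answer: 75

Derivation:
vaddr = 548: l1_idx=4, l2_idx=1
L1[4] = 1; L2[1][1] = 75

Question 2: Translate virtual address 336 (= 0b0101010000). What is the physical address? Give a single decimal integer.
Answer: 2832

Derivation:
vaddr = 336 = 0b0101010000
Split: l1_idx=2, l2_idx=2, offset=16
L1[2] = 2
L2[2][2] = 88
paddr = 88 * 32 + 16 = 2832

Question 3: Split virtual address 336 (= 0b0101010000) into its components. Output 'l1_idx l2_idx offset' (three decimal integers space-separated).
vaddr = 336 = 0b0101010000
  top 3 bits -> l1_idx = 2
  next 2 bits -> l2_idx = 2
  bottom 5 bits -> offset = 16

Answer: 2 2 16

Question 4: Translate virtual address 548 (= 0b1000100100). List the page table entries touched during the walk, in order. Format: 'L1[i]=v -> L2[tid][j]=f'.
vaddr = 548 = 0b1000100100
Split: l1_idx=4, l2_idx=1, offset=4

Answer: L1[4]=1 -> L2[1][1]=75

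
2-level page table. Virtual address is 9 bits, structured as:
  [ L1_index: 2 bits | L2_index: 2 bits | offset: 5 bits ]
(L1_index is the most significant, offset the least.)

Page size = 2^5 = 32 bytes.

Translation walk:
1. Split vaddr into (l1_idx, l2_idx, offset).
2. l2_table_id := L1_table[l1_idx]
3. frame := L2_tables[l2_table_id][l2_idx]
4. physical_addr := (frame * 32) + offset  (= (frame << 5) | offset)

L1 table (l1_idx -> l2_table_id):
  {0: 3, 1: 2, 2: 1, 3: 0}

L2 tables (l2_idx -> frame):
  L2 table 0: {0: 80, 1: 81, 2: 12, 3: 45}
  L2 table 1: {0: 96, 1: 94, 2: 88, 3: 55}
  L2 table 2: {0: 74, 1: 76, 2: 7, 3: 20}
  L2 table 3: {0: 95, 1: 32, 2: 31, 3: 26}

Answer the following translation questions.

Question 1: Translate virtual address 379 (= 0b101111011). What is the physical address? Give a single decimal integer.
Answer: 1787

Derivation:
vaddr = 379 = 0b101111011
Split: l1_idx=2, l2_idx=3, offset=27
L1[2] = 1
L2[1][3] = 55
paddr = 55 * 32 + 27 = 1787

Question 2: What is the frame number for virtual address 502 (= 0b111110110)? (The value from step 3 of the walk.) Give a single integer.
Answer: 45

Derivation:
vaddr = 502: l1_idx=3, l2_idx=3
L1[3] = 0; L2[0][3] = 45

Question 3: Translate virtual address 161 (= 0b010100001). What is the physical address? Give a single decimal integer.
Answer: 2433

Derivation:
vaddr = 161 = 0b010100001
Split: l1_idx=1, l2_idx=1, offset=1
L1[1] = 2
L2[2][1] = 76
paddr = 76 * 32 + 1 = 2433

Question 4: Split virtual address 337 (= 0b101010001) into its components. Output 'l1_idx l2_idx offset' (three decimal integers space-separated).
vaddr = 337 = 0b101010001
  top 2 bits -> l1_idx = 2
  next 2 bits -> l2_idx = 2
  bottom 5 bits -> offset = 17

Answer: 2 2 17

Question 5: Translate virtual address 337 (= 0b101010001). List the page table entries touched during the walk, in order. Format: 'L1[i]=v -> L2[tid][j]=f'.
vaddr = 337 = 0b101010001
Split: l1_idx=2, l2_idx=2, offset=17

Answer: L1[2]=1 -> L2[1][2]=88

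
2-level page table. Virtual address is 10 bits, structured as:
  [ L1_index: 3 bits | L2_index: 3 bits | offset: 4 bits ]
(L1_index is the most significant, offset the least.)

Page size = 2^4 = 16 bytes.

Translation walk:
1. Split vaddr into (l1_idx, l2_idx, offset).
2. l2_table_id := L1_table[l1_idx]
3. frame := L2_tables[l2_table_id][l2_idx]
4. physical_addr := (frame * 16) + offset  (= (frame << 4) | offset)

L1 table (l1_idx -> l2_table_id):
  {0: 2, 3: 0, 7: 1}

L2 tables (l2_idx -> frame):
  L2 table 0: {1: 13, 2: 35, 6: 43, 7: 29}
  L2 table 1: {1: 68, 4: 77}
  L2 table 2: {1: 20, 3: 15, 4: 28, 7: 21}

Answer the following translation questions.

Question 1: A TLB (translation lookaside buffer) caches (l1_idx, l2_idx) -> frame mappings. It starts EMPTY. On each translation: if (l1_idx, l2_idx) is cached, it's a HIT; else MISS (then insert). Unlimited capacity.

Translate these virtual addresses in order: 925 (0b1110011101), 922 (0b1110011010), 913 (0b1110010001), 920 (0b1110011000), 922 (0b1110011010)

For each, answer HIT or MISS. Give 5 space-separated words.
vaddr=925: (7,1) not in TLB -> MISS, insert
vaddr=922: (7,1) in TLB -> HIT
vaddr=913: (7,1) in TLB -> HIT
vaddr=920: (7,1) in TLB -> HIT
vaddr=922: (7,1) in TLB -> HIT

Answer: MISS HIT HIT HIT HIT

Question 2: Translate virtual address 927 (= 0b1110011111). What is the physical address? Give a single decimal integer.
Answer: 1103

Derivation:
vaddr = 927 = 0b1110011111
Split: l1_idx=7, l2_idx=1, offset=15
L1[7] = 1
L2[1][1] = 68
paddr = 68 * 16 + 15 = 1103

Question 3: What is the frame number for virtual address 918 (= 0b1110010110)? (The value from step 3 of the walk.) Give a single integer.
Answer: 68

Derivation:
vaddr = 918: l1_idx=7, l2_idx=1
L1[7] = 1; L2[1][1] = 68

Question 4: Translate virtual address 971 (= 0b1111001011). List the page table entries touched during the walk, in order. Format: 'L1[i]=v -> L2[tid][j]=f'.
Answer: L1[7]=1 -> L2[1][4]=77

Derivation:
vaddr = 971 = 0b1111001011
Split: l1_idx=7, l2_idx=4, offset=11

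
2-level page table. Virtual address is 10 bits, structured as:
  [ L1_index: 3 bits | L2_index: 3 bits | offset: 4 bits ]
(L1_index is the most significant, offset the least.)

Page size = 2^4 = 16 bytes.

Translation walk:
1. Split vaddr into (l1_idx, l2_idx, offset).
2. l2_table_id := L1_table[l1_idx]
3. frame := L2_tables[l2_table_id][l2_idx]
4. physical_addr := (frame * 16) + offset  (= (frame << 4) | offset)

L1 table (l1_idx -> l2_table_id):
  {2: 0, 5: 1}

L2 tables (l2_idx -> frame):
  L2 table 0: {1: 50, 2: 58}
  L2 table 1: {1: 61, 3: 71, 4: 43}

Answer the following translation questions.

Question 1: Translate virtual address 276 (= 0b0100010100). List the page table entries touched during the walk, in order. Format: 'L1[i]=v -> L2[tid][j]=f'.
vaddr = 276 = 0b0100010100
Split: l1_idx=2, l2_idx=1, offset=4

Answer: L1[2]=0 -> L2[0][1]=50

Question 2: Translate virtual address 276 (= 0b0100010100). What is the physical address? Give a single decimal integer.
Answer: 804

Derivation:
vaddr = 276 = 0b0100010100
Split: l1_idx=2, l2_idx=1, offset=4
L1[2] = 0
L2[0][1] = 50
paddr = 50 * 16 + 4 = 804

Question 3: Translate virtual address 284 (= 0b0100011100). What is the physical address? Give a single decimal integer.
Answer: 812

Derivation:
vaddr = 284 = 0b0100011100
Split: l1_idx=2, l2_idx=1, offset=12
L1[2] = 0
L2[0][1] = 50
paddr = 50 * 16 + 12 = 812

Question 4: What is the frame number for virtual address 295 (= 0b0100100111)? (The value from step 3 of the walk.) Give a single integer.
vaddr = 295: l1_idx=2, l2_idx=2
L1[2] = 0; L2[0][2] = 58

Answer: 58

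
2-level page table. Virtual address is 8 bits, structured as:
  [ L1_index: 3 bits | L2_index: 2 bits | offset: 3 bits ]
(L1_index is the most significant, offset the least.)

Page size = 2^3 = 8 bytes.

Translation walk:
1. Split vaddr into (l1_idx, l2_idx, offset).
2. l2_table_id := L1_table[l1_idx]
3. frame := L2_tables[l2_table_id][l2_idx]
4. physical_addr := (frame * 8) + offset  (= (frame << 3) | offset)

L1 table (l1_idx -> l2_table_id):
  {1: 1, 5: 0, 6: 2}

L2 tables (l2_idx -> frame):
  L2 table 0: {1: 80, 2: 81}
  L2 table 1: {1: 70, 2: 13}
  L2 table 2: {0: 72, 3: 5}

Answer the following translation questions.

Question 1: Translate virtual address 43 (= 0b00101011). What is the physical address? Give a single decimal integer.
Answer: 563

Derivation:
vaddr = 43 = 0b00101011
Split: l1_idx=1, l2_idx=1, offset=3
L1[1] = 1
L2[1][1] = 70
paddr = 70 * 8 + 3 = 563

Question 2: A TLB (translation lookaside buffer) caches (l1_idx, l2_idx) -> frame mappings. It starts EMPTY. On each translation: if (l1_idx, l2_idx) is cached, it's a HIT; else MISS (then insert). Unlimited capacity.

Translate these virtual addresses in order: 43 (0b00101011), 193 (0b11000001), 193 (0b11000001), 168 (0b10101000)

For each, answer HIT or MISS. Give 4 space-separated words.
vaddr=43: (1,1) not in TLB -> MISS, insert
vaddr=193: (6,0) not in TLB -> MISS, insert
vaddr=193: (6,0) in TLB -> HIT
vaddr=168: (5,1) not in TLB -> MISS, insert

Answer: MISS MISS HIT MISS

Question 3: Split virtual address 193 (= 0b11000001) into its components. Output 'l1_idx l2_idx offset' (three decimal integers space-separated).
vaddr = 193 = 0b11000001
  top 3 bits -> l1_idx = 6
  next 2 bits -> l2_idx = 0
  bottom 3 bits -> offset = 1

Answer: 6 0 1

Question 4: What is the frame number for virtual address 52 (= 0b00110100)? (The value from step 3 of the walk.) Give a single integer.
Answer: 13

Derivation:
vaddr = 52: l1_idx=1, l2_idx=2
L1[1] = 1; L2[1][2] = 13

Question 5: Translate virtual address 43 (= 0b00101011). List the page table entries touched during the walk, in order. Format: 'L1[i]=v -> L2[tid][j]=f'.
Answer: L1[1]=1 -> L2[1][1]=70

Derivation:
vaddr = 43 = 0b00101011
Split: l1_idx=1, l2_idx=1, offset=3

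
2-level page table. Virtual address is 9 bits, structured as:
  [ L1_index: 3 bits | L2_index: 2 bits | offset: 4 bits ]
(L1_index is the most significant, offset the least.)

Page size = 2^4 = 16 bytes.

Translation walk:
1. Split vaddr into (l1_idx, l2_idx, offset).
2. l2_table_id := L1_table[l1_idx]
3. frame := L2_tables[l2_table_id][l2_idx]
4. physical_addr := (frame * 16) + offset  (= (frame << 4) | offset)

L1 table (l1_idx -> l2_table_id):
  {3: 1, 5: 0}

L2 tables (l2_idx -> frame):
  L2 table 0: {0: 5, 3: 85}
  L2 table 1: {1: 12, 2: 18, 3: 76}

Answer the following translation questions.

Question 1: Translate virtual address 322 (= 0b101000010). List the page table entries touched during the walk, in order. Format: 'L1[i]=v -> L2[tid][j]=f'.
Answer: L1[5]=0 -> L2[0][0]=5

Derivation:
vaddr = 322 = 0b101000010
Split: l1_idx=5, l2_idx=0, offset=2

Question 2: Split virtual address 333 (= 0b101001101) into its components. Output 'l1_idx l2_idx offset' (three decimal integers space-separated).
vaddr = 333 = 0b101001101
  top 3 bits -> l1_idx = 5
  next 2 bits -> l2_idx = 0
  bottom 4 bits -> offset = 13

Answer: 5 0 13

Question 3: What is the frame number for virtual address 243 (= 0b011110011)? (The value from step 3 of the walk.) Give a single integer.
Answer: 76

Derivation:
vaddr = 243: l1_idx=3, l2_idx=3
L1[3] = 1; L2[1][3] = 76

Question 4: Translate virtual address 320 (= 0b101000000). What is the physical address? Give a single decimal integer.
Answer: 80

Derivation:
vaddr = 320 = 0b101000000
Split: l1_idx=5, l2_idx=0, offset=0
L1[5] = 0
L2[0][0] = 5
paddr = 5 * 16 + 0 = 80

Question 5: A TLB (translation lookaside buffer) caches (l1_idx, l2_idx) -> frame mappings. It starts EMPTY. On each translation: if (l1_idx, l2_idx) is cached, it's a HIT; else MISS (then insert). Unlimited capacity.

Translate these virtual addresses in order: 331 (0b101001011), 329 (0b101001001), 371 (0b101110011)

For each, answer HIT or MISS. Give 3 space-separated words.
Answer: MISS HIT MISS

Derivation:
vaddr=331: (5,0) not in TLB -> MISS, insert
vaddr=329: (5,0) in TLB -> HIT
vaddr=371: (5,3) not in TLB -> MISS, insert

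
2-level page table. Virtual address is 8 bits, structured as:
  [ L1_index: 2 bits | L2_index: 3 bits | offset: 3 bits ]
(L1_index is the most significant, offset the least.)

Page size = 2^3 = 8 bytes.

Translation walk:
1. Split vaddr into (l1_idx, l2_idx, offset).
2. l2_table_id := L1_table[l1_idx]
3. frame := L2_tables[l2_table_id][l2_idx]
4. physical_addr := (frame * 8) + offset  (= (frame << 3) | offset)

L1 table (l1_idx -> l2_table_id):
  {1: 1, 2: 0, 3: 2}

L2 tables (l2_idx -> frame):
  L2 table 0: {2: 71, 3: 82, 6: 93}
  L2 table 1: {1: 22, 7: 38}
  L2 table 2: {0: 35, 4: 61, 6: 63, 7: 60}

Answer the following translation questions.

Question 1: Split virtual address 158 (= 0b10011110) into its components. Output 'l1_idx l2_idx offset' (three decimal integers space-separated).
Answer: 2 3 6

Derivation:
vaddr = 158 = 0b10011110
  top 2 bits -> l1_idx = 2
  next 3 bits -> l2_idx = 3
  bottom 3 bits -> offset = 6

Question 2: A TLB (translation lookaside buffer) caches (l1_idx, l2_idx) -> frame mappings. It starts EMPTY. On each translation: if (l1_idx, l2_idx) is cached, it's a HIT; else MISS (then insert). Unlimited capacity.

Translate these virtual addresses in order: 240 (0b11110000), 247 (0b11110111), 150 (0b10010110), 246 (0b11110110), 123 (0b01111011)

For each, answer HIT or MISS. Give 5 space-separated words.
Answer: MISS HIT MISS HIT MISS

Derivation:
vaddr=240: (3,6) not in TLB -> MISS, insert
vaddr=247: (3,6) in TLB -> HIT
vaddr=150: (2,2) not in TLB -> MISS, insert
vaddr=246: (3,6) in TLB -> HIT
vaddr=123: (1,7) not in TLB -> MISS, insert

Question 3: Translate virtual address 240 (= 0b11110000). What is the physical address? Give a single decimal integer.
Answer: 504

Derivation:
vaddr = 240 = 0b11110000
Split: l1_idx=3, l2_idx=6, offset=0
L1[3] = 2
L2[2][6] = 63
paddr = 63 * 8 + 0 = 504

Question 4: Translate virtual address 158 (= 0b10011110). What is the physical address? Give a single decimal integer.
vaddr = 158 = 0b10011110
Split: l1_idx=2, l2_idx=3, offset=6
L1[2] = 0
L2[0][3] = 82
paddr = 82 * 8 + 6 = 662

Answer: 662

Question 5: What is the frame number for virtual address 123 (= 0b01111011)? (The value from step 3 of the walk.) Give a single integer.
Answer: 38

Derivation:
vaddr = 123: l1_idx=1, l2_idx=7
L1[1] = 1; L2[1][7] = 38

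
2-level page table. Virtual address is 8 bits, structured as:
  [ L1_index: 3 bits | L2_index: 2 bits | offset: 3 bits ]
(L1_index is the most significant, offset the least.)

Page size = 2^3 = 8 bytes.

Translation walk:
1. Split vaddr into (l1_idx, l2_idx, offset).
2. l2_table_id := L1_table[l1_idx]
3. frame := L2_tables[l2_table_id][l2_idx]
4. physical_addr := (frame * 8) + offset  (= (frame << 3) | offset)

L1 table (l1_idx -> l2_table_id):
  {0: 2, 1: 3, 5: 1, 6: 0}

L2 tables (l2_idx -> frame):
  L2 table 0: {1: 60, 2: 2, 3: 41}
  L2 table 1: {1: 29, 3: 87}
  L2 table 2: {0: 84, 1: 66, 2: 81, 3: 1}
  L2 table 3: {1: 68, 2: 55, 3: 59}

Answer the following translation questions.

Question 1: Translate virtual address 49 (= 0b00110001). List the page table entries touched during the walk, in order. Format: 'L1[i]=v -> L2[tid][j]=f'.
vaddr = 49 = 0b00110001
Split: l1_idx=1, l2_idx=2, offset=1

Answer: L1[1]=3 -> L2[3][2]=55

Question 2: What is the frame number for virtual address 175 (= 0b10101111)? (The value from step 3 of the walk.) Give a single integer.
Answer: 29

Derivation:
vaddr = 175: l1_idx=5, l2_idx=1
L1[5] = 1; L2[1][1] = 29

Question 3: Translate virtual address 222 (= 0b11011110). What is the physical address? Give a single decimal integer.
vaddr = 222 = 0b11011110
Split: l1_idx=6, l2_idx=3, offset=6
L1[6] = 0
L2[0][3] = 41
paddr = 41 * 8 + 6 = 334

Answer: 334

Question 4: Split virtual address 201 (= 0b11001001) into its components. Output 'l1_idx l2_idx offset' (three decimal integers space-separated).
vaddr = 201 = 0b11001001
  top 3 bits -> l1_idx = 6
  next 2 bits -> l2_idx = 1
  bottom 3 bits -> offset = 1

Answer: 6 1 1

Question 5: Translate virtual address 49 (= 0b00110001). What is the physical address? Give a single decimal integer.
Answer: 441

Derivation:
vaddr = 49 = 0b00110001
Split: l1_idx=1, l2_idx=2, offset=1
L1[1] = 3
L2[3][2] = 55
paddr = 55 * 8 + 1 = 441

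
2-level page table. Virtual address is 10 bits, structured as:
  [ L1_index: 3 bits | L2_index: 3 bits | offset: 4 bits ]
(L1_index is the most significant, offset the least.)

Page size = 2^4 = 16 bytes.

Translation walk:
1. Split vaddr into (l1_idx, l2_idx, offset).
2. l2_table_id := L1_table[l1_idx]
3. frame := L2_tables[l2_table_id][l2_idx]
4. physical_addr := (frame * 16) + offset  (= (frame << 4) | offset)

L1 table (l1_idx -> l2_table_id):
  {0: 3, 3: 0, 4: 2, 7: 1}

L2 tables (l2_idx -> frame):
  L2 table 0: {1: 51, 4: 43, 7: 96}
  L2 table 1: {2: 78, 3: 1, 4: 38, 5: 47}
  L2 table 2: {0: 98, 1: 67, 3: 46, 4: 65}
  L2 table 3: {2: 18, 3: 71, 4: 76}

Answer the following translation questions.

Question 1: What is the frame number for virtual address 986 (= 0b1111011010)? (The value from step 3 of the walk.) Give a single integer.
vaddr = 986: l1_idx=7, l2_idx=5
L1[7] = 1; L2[1][5] = 47

Answer: 47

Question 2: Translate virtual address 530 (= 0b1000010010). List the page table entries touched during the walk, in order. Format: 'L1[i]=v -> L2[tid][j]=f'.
Answer: L1[4]=2 -> L2[2][1]=67

Derivation:
vaddr = 530 = 0b1000010010
Split: l1_idx=4, l2_idx=1, offset=2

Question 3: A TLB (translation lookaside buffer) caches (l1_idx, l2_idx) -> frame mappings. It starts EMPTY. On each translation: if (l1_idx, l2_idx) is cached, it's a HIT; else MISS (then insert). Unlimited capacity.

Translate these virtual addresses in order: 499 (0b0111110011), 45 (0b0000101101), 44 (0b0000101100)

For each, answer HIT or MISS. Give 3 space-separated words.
Answer: MISS MISS HIT

Derivation:
vaddr=499: (3,7) not in TLB -> MISS, insert
vaddr=45: (0,2) not in TLB -> MISS, insert
vaddr=44: (0,2) in TLB -> HIT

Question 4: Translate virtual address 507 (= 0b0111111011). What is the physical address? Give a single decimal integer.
vaddr = 507 = 0b0111111011
Split: l1_idx=3, l2_idx=7, offset=11
L1[3] = 0
L2[0][7] = 96
paddr = 96 * 16 + 11 = 1547

Answer: 1547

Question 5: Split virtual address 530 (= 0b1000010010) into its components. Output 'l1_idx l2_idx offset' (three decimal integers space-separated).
vaddr = 530 = 0b1000010010
  top 3 bits -> l1_idx = 4
  next 3 bits -> l2_idx = 1
  bottom 4 bits -> offset = 2

Answer: 4 1 2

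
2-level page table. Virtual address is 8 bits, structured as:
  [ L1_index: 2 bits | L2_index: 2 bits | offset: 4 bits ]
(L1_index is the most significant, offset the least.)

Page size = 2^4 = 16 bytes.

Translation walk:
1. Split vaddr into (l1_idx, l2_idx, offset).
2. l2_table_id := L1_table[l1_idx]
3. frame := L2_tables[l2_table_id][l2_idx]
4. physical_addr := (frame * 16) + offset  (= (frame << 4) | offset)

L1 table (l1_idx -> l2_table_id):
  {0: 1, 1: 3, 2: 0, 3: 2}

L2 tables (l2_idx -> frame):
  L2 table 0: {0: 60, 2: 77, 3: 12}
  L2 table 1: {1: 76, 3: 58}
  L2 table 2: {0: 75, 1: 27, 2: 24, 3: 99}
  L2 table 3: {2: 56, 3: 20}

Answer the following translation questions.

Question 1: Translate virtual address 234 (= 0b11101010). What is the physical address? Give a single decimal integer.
vaddr = 234 = 0b11101010
Split: l1_idx=3, l2_idx=2, offset=10
L1[3] = 2
L2[2][2] = 24
paddr = 24 * 16 + 10 = 394

Answer: 394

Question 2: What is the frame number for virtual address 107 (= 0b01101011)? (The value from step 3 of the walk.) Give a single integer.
Answer: 56

Derivation:
vaddr = 107: l1_idx=1, l2_idx=2
L1[1] = 3; L2[3][2] = 56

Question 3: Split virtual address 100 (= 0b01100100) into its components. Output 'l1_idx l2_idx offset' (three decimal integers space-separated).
vaddr = 100 = 0b01100100
  top 2 bits -> l1_idx = 1
  next 2 bits -> l2_idx = 2
  bottom 4 bits -> offset = 4

Answer: 1 2 4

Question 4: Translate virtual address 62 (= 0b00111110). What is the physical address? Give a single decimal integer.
Answer: 942

Derivation:
vaddr = 62 = 0b00111110
Split: l1_idx=0, l2_idx=3, offset=14
L1[0] = 1
L2[1][3] = 58
paddr = 58 * 16 + 14 = 942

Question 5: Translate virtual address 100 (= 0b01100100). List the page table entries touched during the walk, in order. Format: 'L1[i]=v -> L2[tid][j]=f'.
Answer: L1[1]=3 -> L2[3][2]=56

Derivation:
vaddr = 100 = 0b01100100
Split: l1_idx=1, l2_idx=2, offset=4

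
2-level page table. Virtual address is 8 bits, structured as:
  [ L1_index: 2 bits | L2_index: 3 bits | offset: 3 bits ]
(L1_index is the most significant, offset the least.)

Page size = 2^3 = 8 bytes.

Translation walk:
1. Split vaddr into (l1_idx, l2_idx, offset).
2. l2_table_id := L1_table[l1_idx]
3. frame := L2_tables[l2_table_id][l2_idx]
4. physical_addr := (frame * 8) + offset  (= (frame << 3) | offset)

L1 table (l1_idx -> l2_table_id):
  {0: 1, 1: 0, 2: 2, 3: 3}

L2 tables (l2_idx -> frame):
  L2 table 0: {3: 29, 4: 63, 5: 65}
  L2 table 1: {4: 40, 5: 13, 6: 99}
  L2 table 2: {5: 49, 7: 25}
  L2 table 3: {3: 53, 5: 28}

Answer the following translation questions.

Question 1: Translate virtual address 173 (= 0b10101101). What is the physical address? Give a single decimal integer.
vaddr = 173 = 0b10101101
Split: l1_idx=2, l2_idx=5, offset=5
L1[2] = 2
L2[2][5] = 49
paddr = 49 * 8 + 5 = 397

Answer: 397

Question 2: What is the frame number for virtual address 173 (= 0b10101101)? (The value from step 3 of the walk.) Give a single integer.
vaddr = 173: l1_idx=2, l2_idx=5
L1[2] = 2; L2[2][5] = 49

Answer: 49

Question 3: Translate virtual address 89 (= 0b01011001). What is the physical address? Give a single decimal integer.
Answer: 233

Derivation:
vaddr = 89 = 0b01011001
Split: l1_idx=1, l2_idx=3, offset=1
L1[1] = 0
L2[0][3] = 29
paddr = 29 * 8 + 1 = 233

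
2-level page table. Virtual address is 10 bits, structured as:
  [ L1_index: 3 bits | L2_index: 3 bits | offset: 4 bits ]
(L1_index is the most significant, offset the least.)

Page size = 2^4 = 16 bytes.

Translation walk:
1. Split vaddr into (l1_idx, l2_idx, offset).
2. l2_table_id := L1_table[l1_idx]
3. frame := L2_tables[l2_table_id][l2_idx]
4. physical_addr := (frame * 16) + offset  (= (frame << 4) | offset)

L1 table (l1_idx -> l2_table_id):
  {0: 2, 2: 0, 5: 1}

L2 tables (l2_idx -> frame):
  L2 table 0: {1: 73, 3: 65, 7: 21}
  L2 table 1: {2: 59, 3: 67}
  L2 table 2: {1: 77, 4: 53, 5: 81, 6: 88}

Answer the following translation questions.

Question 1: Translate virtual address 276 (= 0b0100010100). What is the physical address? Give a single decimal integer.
Answer: 1172

Derivation:
vaddr = 276 = 0b0100010100
Split: l1_idx=2, l2_idx=1, offset=4
L1[2] = 0
L2[0][1] = 73
paddr = 73 * 16 + 4 = 1172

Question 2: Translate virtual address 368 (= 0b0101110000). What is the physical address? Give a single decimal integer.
Answer: 336

Derivation:
vaddr = 368 = 0b0101110000
Split: l1_idx=2, l2_idx=7, offset=0
L1[2] = 0
L2[0][7] = 21
paddr = 21 * 16 + 0 = 336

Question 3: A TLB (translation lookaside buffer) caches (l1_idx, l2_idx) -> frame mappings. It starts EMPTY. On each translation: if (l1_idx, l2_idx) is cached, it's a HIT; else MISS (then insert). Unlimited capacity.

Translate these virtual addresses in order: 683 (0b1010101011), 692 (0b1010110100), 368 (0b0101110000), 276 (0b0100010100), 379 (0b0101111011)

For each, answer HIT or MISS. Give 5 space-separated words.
vaddr=683: (5,2) not in TLB -> MISS, insert
vaddr=692: (5,3) not in TLB -> MISS, insert
vaddr=368: (2,7) not in TLB -> MISS, insert
vaddr=276: (2,1) not in TLB -> MISS, insert
vaddr=379: (2,7) in TLB -> HIT

Answer: MISS MISS MISS MISS HIT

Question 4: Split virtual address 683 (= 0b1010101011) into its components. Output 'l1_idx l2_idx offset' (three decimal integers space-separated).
Answer: 5 2 11

Derivation:
vaddr = 683 = 0b1010101011
  top 3 bits -> l1_idx = 5
  next 3 bits -> l2_idx = 2
  bottom 4 bits -> offset = 11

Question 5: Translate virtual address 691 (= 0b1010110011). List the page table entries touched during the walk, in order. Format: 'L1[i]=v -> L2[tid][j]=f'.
Answer: L1[5]=1 -> L2[1][3]=67

Derivation:
vaddr = 691 = 0b1010110011
Split: l1_idx=5, l2_idx=3, offset=3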